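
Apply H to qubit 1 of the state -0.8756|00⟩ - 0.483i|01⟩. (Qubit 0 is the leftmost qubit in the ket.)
(-0.6191 - 0.3415i)|00⟩ + (-0.6191 + 0.3415i)|01⟩

H on qubit 1 mixes each pair of kets that differ only in qubit 1: amplitudes (a, b) of (|…0…⟩, |…1…⟩) become ((a + b)/√2, (a − b)/√2). Kets absent from the input have amplitude 0.
(|00⟩, |01⟩): (a, b) = (-0.8756, -0.483i) → ((-0.6191 - 0.3415i), (-0.6191 + 0.3415i))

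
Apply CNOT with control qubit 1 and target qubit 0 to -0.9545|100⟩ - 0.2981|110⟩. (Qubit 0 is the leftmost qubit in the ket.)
-0.2981|010⟩ - 0.9545|100⟩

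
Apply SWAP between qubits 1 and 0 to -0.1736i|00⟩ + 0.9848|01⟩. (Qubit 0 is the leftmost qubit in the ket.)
-0.1736i|00⟩ + 0.9848|10⟩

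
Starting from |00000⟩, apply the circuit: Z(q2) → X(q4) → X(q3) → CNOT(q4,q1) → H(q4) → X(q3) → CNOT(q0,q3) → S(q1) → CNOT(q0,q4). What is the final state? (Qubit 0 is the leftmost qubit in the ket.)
(1/√2)i|01000⟩ - (1/√2)i|01001⟩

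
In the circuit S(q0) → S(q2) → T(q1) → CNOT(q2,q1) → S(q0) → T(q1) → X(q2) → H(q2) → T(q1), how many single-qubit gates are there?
8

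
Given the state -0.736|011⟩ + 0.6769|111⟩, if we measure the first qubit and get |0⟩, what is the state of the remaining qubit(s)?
-|11⟩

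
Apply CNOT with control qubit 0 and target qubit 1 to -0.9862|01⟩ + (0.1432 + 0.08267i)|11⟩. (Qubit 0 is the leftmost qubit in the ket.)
-0.9862|01⟩ + (0.1432 + 0.08267i)|10⟩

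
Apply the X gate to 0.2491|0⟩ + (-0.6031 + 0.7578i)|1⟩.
(-0.6031 + 0.7578i)|0⟩ + 0.2491|1⟩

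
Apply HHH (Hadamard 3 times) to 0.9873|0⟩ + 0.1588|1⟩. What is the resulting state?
0.8104|0⟩ + 0.5858|1⟩

H² = I, so H^3 = H: a single Hadamard. With (a, b) = (0.9873, 0.1588), H gives ((a + b)/√2, (a − b)/√2) = (0.8104, 0.5858).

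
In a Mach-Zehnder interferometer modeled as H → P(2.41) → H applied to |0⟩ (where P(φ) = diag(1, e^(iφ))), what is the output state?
(0.1279 + 0.334i)|0⟩ + (0.8721 - 0.334i)|1⟩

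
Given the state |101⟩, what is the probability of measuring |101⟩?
1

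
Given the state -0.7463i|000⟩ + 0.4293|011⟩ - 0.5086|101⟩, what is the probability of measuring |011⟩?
0.1843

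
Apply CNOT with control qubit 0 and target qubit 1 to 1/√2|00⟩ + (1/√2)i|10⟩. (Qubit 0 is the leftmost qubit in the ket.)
1/√2|00⟩ + (1/√2)i|11⟩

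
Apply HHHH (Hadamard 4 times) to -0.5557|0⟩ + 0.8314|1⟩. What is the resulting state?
-0.5557|0⟩ + 0.8314|1⟩

H² = I, so an even number of Hadamards cancels: H^4 = I and the state is unchanged.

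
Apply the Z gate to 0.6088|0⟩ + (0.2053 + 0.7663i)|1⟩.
0.6088|0⟩ + (-0.2053 - 0.7663i)|1⟩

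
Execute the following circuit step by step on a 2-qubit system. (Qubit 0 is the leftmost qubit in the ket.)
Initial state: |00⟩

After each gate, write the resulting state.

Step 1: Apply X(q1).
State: |01⟩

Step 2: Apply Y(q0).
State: i|11⟩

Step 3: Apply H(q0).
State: (1/√2)i|01⟩ - (1/√2)i|11⟩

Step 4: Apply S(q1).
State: -1/√2|01⟩ + 1/√2|11⟩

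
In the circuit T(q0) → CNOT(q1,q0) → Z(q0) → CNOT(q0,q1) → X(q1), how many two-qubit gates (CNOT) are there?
2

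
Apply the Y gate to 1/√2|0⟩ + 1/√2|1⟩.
-(1/√2)i|0⟩ + (1/√2)i|1⟩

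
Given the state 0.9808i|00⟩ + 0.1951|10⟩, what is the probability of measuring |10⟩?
0.03806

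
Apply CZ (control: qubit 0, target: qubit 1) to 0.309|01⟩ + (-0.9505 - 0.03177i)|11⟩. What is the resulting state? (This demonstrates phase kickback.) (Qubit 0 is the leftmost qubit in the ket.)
0.309|01⟩ + (0.9505 + 0.03177i)|11⟩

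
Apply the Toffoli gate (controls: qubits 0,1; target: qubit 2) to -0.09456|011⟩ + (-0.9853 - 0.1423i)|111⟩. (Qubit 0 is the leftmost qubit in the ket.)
-0.09456|011⟩ + (-0.9853 - 0.1423i)|110⟩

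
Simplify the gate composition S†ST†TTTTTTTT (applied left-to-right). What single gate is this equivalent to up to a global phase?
T†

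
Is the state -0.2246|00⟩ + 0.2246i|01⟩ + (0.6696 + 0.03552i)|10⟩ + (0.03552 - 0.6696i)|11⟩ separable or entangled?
Separable

Writing the state as a|00⟩ + b|01⟩ + c|10⟩ + d|11⟩, it is a product state iff ad − bc = 0.
Here (a, b, c, d) = (-0.2246, 0.2246i, (0.6696 + 0.03552i), (0.03552 - 0.6696i)): ad − bc = (-0.2246)(0.03552 - 0.6696i) − (0.2246i)(0.6696 + 0.03552i) = 0, so the state is separable.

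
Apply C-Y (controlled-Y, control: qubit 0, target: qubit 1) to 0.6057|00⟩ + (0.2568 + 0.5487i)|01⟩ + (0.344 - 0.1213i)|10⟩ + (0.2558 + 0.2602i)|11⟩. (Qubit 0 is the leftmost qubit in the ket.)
0.6057|00⟩ + (0.2568 + 0.5487i)|01⟩ + (0.2602 - 0.2558i)|10⟩ + (0.1213 + 0.344i)|11⟩

C-Y leaves the control-|0⟩ kets |00⟩, |01⟩ unchanged and applies Y to qubit 1 on the control-|1⟩ pair (|10⟩, |11⟩).
Y = [[0, -i], [i, 0]].
With a = amp(|10⟩) = (0.344 - 0.1213i) and b = amp(|11⟩) = (0.2558 + 0.2602i):
new amp(|10⟩) = (-i)·b = (0.2602 - 0.2558i)
new amp(|11⟩) = (i)·a = (0.1213 + 0.344i)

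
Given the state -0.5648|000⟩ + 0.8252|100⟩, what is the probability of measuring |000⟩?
0.319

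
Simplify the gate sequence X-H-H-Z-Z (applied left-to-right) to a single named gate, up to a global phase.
X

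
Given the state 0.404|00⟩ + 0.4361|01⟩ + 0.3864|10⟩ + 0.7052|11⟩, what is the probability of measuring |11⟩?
0.4973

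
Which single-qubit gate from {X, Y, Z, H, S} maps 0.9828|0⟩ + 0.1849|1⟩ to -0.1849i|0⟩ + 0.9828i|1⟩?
Y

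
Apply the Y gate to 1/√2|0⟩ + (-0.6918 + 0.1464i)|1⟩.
(0.1464 + 0.6918i)|0⟩ + (1/√2)i|1⟩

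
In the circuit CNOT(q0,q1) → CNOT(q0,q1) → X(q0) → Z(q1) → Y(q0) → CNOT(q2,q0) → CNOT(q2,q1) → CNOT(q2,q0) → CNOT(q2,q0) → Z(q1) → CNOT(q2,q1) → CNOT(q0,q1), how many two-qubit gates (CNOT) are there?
8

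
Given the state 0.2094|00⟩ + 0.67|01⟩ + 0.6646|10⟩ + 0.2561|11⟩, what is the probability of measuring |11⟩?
0.06559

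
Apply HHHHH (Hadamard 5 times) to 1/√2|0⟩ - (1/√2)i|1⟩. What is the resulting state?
(1/2 - (1/2)i)|0⟩ + (1/2 + (1/2)i)|1⟩

H² = I, so H^5 = H: a single Hadamard. With (a, b) = (1/√2, -(1/√2)i), H gives ((a + b)/√2, (a − b)/√2) = ((1/2 - (1/2)i), (1/2 + (1/2)i)).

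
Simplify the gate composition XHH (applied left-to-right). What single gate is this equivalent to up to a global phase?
X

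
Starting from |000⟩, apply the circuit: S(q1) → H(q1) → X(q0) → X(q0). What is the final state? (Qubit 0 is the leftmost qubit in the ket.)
1/√2|000⟩ + 1/√2|010⟩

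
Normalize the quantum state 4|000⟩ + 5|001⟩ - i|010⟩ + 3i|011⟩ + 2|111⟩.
0.5394|000⟩ + 0.6742|001⟩ - 0.1348i|010⟩ + 0.4045i|011⟩ + 0.2697|111⟩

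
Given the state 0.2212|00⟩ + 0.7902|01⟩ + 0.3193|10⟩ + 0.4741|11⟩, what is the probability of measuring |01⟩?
0.6244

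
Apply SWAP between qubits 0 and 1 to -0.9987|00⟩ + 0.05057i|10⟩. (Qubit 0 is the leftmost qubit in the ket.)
-0.9987|00⟩ + 0.05057i|01⟩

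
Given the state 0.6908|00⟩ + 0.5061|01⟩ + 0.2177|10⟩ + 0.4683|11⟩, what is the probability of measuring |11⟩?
0.2193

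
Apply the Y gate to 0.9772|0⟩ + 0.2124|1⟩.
-0.2124i|0⟩ + 0.9772i|1⟩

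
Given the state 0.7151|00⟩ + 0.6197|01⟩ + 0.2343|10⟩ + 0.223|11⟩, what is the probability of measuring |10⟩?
0.0549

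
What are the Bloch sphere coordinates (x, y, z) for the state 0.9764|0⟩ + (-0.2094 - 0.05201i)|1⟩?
(-0.4089, -0.1016, 0.9068)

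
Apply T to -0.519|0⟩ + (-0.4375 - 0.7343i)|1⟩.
-0.519|0⟩ + (0.2099 - 0.8286i)|1⟩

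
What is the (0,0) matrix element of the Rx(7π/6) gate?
-0.2588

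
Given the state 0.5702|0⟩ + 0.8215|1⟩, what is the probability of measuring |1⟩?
0.6749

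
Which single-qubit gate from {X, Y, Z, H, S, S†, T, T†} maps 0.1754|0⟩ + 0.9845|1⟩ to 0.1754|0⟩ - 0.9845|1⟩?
Z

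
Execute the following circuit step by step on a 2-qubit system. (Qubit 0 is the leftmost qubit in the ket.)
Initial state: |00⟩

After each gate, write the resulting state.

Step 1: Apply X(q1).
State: |01⟩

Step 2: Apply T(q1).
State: (1/√2 + (1/√2)i)|01⟩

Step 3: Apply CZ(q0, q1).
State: (1/√2 + (1/√2)i)|01⟩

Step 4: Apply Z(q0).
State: (1/√2 + (1/√2)i)|01⟩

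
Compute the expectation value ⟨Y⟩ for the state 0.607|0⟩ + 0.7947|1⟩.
0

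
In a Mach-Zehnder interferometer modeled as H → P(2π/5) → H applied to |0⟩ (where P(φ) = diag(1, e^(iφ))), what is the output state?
(0.6545 + 0.4755i)|0⟩ + (0.3455 - 0.4755i)|1⟩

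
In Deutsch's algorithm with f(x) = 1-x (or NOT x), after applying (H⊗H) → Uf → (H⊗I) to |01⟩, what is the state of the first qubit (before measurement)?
|1⟩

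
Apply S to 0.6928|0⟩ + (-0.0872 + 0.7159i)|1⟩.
0.6928|0⟩ + (-0.7159 - 0.0872i)|1⟩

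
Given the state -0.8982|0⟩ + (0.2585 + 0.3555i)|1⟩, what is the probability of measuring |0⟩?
0.8068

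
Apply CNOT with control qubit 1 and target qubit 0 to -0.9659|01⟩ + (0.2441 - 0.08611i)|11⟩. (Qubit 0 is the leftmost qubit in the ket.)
(0.2441 - 0.08611i)|01⟩ - 0.9659|11⟩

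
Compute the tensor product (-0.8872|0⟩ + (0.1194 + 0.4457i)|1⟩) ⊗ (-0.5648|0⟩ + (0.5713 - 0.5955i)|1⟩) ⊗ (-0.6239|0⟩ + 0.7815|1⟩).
-0.3126|000⟩ + 0.3916|001⟩ + (0.3162 - 0.3296i)|010⟩ + (-0.3961 + 0.4129i)|011⟩ + (0.04207 + 0.1571i)|100⟩ + (-0.0527 - 0.1967i)|101⟩ + (-0.2082 - 0.1145i)|110⟩ + (0.2607 + 0.1434i)|111⟩

amp(|b₁b₂…⟩) = product of the factor amplitudes for bits b₁, b₂, …; only kets whose every factor amplitude is nonzero survive.
|000⟩: (-0.8872)(-0.5648)(-0.6239) = -0.3126
|001⟩: (-0.8872)(-0.5648)(0.7815) = 0.3916
|010⟩: (-0.8872)(0.5713 - 0.5955i)(-0.6239) = (0.3162 - 0.3296i)
|011⟩: (-0.8872)(0.5713 - 0.5955i)(0.7815) = (-0.3961 + 0.4129i)
|100⟩: (0.1194 + 0.4457i)(-0.5648)(-0.6239) = (0.04207 + 0.1571i)
|101⟩: (0.1194 + 0.4457i)(-0.5648)(0.7815) = (-0.0527 - 0.1967i)
|110⟩: (0.1194 + 0.4457i)(0.5713 - 0.5955i)(-0.6239) = (-0.2082 - 0.1145i)
|111⟩: (0.1194 + 0.4457i)(0.5713 - 0.5955i)(0.7815) = (0.2607 + 0.1434i)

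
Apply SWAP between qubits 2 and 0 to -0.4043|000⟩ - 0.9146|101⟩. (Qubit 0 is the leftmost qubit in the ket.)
-0.4043|000⟩ - 0.9146|101⟩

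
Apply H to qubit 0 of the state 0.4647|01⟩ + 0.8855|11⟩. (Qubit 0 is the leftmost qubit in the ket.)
0.9547|01⟩ - 0.2976|11⟩

H on qubit 0 mixes each pair of kets that differ only in qubit 0: amplitudes (a, b) of (|…0…⟩, |…1…⟩) become ((a + b)/√2, (a − b)/√2). Kets absent from the input have amplitude 0.
(|01⟩, |11⟩): (a, b) = (0.4647, 0.8855) → (0.9547, -0.2976)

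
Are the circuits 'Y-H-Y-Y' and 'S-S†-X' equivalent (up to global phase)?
No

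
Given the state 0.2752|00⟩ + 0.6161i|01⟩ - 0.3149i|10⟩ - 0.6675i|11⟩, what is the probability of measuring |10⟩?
0.09916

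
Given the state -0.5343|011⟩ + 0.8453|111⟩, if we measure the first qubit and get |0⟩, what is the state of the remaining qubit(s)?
-|11⟩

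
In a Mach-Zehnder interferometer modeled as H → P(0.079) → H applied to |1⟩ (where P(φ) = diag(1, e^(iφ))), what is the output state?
(0.001559 - 0.03946i)|0⟩ + (0.9984 + 0.03946i)|1⟩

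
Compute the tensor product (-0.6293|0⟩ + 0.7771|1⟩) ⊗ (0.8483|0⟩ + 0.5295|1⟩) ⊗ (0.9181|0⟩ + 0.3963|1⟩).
-0.4901|000⟩ - 0.2116|001⟩ - 0.3059|010⟩ - 0.1321|011⟩ + 0.6052|100⟩ + 0.2612|101⟩ + 0.3778|110⟩ + 0.1631|111⟩

amp(|b₁b₂…⟩) = product of the factor amplitudes for bits b₁, b₂, …; only kets whose every factor amplitude is nonzero survive.
|000⟩: (-0.6293)(0.8483)(0.9181) = -0.4901
|001⟩: (-0.6293)(0.8483)(0.3963) = -0.2116
|010⟩: (-0.6293)(0.5295)(0.9181) = -0.3059
|011⟩: (-0.6293)(0.5295)(0.3963) = -0.1321
|100⟩: (0.7771)(0.8483)(0.9181) = 0.6052
|101⟩: (0.7771)(0.8483)(0.3963) = 0.2612
|110⟩: (0.7771)(0.5295)(0.9181) = 0.3778
|111⟩: (0.7771)(0.5295)(0.3963) = 0.1631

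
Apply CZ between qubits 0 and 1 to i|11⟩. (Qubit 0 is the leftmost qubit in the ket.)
-i|11⟩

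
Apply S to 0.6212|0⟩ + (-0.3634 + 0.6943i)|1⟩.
0.6212|0⟩ + (-0.6943 - 0.3634i)|1⟩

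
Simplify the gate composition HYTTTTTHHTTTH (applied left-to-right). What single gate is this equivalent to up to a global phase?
Y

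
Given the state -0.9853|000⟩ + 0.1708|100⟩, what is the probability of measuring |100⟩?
0.02917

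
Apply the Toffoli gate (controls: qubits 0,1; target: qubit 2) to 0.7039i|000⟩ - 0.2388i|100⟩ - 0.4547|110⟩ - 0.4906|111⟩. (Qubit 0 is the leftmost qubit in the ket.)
0.7039i|000⟩ - 0.2388i|100⟩ - 0.4906|110⟩ - 0.4547|111⟩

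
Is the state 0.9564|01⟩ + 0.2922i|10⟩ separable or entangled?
Entangled

Writing the state as a|00⟩ + b|01⟩ + c|10⟩ + d|11⟩, it is a product state iff ad − bc = 0.
Here (a, b, c, d) = (0, 0.9564, 0.2922i, 0): ad − bc = (0)(0) − (0.9564)(0.2922i) = -0.2795i ≠ 0, so the state is entangled.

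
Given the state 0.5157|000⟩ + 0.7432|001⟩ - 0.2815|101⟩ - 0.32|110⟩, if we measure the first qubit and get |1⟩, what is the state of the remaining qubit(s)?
-0.6605|01⟩ - 0.7508|10⟩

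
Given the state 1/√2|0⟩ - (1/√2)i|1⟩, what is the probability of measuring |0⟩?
1/2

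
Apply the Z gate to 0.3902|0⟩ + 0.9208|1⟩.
0.3902|0⟩ - 0.9208|1⟩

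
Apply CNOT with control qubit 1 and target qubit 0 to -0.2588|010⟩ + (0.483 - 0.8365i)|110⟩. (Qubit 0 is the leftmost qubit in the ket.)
(0.483 - 0.8365i)|010⟩ - 0.2588|110⟩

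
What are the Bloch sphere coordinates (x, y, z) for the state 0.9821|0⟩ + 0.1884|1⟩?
(0.3701, 0, 0.929)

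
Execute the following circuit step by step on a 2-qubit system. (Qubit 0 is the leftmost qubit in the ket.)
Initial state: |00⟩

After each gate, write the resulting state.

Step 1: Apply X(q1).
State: |01⟩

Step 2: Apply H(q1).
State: 1/√2|00⟩ - 1/√2|01⟩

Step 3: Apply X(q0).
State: 1/√2|10⟩ - 1/√2|11⟩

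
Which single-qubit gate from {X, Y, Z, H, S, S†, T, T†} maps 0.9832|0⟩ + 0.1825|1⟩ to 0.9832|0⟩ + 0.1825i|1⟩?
S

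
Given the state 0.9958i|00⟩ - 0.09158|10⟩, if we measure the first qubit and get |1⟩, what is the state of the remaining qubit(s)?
-|0⟩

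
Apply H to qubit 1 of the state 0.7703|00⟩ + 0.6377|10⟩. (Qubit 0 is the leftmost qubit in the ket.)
0.5447|00⟩ + 0.5447|01⟩ + 0.4509|10⟩ + 0.4509|11⟩

H on qubit 1 mixes each pair of kets that differ only in qubit 1: amplitudes (a, b) of (|…0…⟩, |…1…⟩) become ((a + b)/√2, (a − b)/√2). Kets absent from the input have amplitude 0.
(|00⟩, |01⟩): (a, b) = (0.7703, 0) → (0.5447, 0.5447)
(|10⟩, |11⟩): (a, b) = (0.6377, 0) → (0.4509, 0.4509)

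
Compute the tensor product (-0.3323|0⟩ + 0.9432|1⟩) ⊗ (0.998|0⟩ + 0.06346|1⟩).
-0.3316|00⟩ - 0.02109|01⟩ + 0.9413|10⟩ + 0.05986|11⟩

amp(|b₁b₂…⟩) = product of the factor amplitudes for bits b₁, b₂, …; only kets whose every factor amplitude is nonzero survive.
|00⟩: (-0.3323)(0.998) = -0.3316
|01⟩: (-0.3323)(0.06346) = -0.02109
|10⟩: (0.9432)(0.998) = 0.9413
|11⟩: (0.9432)(0.06346) = 0.05986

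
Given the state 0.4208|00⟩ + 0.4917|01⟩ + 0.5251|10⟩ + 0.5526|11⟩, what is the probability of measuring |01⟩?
0.2418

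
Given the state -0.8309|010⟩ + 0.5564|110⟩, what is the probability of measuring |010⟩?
0.6904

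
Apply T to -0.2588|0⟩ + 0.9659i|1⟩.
-0.2588|0⟩ + (-0.683 + 0.683i)|1⟩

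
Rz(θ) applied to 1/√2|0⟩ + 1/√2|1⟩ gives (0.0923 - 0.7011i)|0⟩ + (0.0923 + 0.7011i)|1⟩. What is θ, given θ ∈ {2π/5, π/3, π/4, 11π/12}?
11π/12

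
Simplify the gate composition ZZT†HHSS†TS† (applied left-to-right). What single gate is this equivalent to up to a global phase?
S†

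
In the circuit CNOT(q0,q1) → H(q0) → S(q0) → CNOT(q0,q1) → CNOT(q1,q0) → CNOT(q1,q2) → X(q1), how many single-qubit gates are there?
3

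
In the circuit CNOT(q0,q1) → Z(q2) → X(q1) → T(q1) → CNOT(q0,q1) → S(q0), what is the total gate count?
6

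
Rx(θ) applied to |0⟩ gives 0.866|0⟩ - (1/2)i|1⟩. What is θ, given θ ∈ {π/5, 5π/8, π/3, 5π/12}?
π/3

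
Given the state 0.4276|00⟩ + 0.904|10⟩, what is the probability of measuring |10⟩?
0.8172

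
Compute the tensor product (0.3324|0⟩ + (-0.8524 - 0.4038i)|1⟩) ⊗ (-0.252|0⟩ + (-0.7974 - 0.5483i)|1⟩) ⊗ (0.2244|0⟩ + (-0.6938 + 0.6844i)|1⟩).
-0.0188|000⟩ + (0.05812 - 0.05733i)|001⟩ + (-0.05948 - 0.0409i)|010⟩ + (0.3086 - 0.05496i)|011⟩ + (0.0482 + 0.02283i)|100⟩ + (-0.2187 + 0.07641i)|101⟩ + (0.1028 + 0.1771i)|110⟩ + (-0.8582 - 0.234i)|111⟩

amp(|b₁b₂…⟩) = product of the factor amplitudes for bits b₁, b₂, …; only kets whose every factor amplitude is nonzero survive.
|000⟩: (0.3324)(-0.252)(0.2244) = -0.0188
|001⟩: (0.3324)(-0.252)(-0.6938 + 0.6844i) = (0.05812 - 0.05733i)
|010⟩: (0.3324)(-0.7974 - 0.5483i)(0.2244) = (-0.05948 - 0.0409i)
|011⟩: (0.3324)(-0.7974 - 0.5483i)(-0.6938 + 0.6844i) = (0.3086 - 0.05496i)
|100⟩: (-0.8524 - 0.4038i)(-0.252)(0.2244) = (0.0482 + 0.02283i)
|101⟩: (-0.8524 - 0.4038i)(-0.252)(-0.6938 + 0.6844i) = (-0.2187 + 0.07641i)
|110⟩: (-0.8524 - 0.4038i)(-0.7974 - 0.5483i)(0.2244) = (0.1028 + 0.1771i)
|111⟩: (-0.8524 - 0.4038i)(-0.7974 - 0.5483i)(-0.6938 + 0.6844i) = (-0.8582 - 0.234i)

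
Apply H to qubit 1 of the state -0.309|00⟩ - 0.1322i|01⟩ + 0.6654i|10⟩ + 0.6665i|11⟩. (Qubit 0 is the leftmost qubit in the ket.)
(-0.2185 - 0.09348i)|00⟩ + (-0.2185 + 0.09348i)|01⟩ + 0.9418i|10⟩ - 0.0007778i|11⟩

H on qubit 1 mixes each pair of kets that differ only in qubit 1: amplitudes (a, b) of (|…0…⟩, |…1…⟩) become ((a + b)/√2, (a − b)/√2). Kets absent from the input have amplitude 0.
(|00⟩, |01⟩): (a, b) = (-0.309, -0.1322i) → ((-0.2185 - 0.09348i), (-0.2185 + 0.09348i))
(|10⟩, |11⟩): (a, b) = (0.6654i, 0.6665i) → (0.9418i, -0.0007778i)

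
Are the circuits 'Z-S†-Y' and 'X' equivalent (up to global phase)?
No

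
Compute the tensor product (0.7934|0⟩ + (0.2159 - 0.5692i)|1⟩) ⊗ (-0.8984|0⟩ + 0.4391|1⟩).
-0.7128|00⟩ + 0.3484|01⟩ + (-0.194 + 0.5114i)|10⟩ + (0.0948 - 0.2499i)|11⟩

amp(|b₁b₂…⟩) = product of the factor amplitudes for bits b₁, b₂, …; only kets whose every factor amplitude is nonzero survive.
|00⟩: (0.7934)(-0.8984) = -0.7128
|01⟩: (0.7934)(0.4391) = 0.3484
|10⟩: (0.2159 - 0.5692i)(-0.8984) = (-0.194 + 0.5114i)
|11⟩: (0.2159 - 0.5692i)(0.4391) = (0.0948 - 0.2499i)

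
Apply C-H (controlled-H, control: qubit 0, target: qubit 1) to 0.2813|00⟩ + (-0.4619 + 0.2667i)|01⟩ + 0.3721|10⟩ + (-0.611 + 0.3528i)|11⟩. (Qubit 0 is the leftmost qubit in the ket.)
0.2813|00⟩ + (-0.4619 + 0.2667i)|01⟩ + (-0.1689 + 0.2495i)|10⟩ + (0.6952 - 0.2495i)|11⟩

C-H leaves the control-|0⟩ kets |00⟩, |01⟩ unchanged and applies H to qubit 1 on the control-|1⟩ pair (|10⟩, |11⟩).
H = [[1/√2, 1/√2], [1/√2, -1/√2]].
With a = amp(|10⟩) = 0.3721 and b = amp(|11⟩) = (-0.611 + 0.3528i):
new amp(|10⟩) = (1/√2)·a + (1/√2)·b = (-0.1689 + 0.2495i)
new amp(|11⟩) = (1/√2)·a + (-1/√2)·b = (0.6952 - 0.2495i)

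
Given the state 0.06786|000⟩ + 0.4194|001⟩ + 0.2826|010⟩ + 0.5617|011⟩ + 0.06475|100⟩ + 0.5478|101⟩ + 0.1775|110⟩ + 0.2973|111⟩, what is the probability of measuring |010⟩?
0.07986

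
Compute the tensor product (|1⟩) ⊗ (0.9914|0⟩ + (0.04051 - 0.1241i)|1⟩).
0.9914|10⟩ + (0.04051 - 0.1241i)|11⟩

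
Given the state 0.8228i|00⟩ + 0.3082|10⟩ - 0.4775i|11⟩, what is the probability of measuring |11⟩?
0.228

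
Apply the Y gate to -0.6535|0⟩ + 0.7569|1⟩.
-0.7569i|0⟩ - 0.6535i|1⟩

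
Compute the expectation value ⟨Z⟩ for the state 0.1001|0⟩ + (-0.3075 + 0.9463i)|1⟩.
-0.98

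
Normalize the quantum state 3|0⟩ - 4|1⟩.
0.6|0⟩ - 0.8|1⟩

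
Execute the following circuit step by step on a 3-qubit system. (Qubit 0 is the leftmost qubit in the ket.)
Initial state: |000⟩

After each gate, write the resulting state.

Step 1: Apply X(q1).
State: |010⟩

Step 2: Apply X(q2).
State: |011⟩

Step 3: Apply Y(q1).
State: -i|001⟩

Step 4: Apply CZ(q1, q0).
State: -i|001⟩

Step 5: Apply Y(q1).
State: |011⟩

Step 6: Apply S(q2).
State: i|011⟩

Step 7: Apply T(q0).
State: i|011⟩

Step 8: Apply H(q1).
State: (1/√2)i|001⟩ - (1/√2)i|011⟩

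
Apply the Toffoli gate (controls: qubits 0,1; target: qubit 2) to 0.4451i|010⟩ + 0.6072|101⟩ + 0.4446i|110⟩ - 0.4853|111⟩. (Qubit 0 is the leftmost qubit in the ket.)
0.4451i|010⟩ + 0.6072|101⟩ - 0.4853|110⟩ + 0.4446i|111⟩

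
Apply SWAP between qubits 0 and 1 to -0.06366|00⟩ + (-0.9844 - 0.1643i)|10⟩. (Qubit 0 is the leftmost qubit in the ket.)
-0.06366|00⟩ + (-0.9844 - 0.1643i)|01⟩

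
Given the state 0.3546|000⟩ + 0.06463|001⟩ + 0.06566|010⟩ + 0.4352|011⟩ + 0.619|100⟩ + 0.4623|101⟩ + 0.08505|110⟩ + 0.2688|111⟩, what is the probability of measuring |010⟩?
0.004311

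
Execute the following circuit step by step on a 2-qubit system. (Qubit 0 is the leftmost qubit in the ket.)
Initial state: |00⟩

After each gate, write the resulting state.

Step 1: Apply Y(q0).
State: i|10⟩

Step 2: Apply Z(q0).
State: -i|10⟩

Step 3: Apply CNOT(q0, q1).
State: -i|11⟩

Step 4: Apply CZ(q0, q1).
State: i|11⟩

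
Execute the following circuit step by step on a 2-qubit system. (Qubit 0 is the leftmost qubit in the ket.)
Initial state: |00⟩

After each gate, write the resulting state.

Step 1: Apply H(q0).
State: 1/√2|00⟩ + 1/√2|10⟩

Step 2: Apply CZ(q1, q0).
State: 1/√2|00⟩ + 1/√2|10⟩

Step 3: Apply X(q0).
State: 1/√2|00⟩ + 1/√2|10⟩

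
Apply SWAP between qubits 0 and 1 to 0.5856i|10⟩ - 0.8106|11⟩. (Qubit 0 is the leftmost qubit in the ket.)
0.5856i|01⟩ - 0.8106|11⟩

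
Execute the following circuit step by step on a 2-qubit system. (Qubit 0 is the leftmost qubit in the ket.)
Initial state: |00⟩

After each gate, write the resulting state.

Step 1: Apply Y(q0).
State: i|10⟩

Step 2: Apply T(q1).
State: i|10⟩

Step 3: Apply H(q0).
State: (1/√2)i|00⟩ - (1/√2)i|10⟩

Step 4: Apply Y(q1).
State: -1/√2|01⟩ + 1/√2|11⟩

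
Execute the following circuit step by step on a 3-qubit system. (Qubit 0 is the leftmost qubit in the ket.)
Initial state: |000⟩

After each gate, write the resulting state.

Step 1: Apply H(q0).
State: 1/√2|000⟩ + 1/√2|100⟩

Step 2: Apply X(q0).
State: 1/√2|000⟩ + 1/√2|100⟩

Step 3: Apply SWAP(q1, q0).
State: 1/√2|000⟩ + 1/√2|010⟩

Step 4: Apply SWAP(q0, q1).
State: 1/√2|000⟩ + 1/√2|100⟩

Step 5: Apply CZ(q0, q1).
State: 1/√2|000⟩ + 1/√2|100⟩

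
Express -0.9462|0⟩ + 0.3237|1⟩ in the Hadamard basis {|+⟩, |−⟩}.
-0.4402|+⟩ - 0.898|−⟩

With |ψ⟩ = α|0⟩ + β|1⟩, the Hadamard-basis coefficients are ⟨+|ψ⟩ = (α + β)/√2 and ⟨−|ψ⟩ = (α − β)/√2.
Here α = -0.9462, β = 0.3237: (α + β)/√2 = -0.4402, (α − β)/√2 = -0.898.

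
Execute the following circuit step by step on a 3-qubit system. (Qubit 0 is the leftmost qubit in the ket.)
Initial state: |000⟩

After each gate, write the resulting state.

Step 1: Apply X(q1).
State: |010⟩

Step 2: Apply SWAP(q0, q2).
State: |010⟩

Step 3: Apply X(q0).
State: |110⟩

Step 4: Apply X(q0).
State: |010⟩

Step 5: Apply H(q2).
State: 1/√2|010⟩ + 1/√2|011⟩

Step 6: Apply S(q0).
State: 1/√2|010⟩ + 1/√2|011⟩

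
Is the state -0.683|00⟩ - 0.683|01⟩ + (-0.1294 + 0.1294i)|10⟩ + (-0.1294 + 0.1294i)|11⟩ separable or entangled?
Separable

Writing the state as a|00⟩ + b|01⟩ + c|10⟩ + d|11⟩, it is a product state iff ad − bc = 0.
Here (a, b, c, d) = (-0.683, -0.683, (-0.1294 + 0.1294i), (-0.1294 + 0.1294i)): ad − bc = (-0.683)(-0.1294 + 0.1294i) − (-0.683)(-0.1294 + 0.1294i) = 0, so the state is separable.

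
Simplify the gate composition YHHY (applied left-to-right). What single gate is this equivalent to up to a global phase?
I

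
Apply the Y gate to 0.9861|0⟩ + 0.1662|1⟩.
-0.1662i|0⟩ + 0.9861i|1⟩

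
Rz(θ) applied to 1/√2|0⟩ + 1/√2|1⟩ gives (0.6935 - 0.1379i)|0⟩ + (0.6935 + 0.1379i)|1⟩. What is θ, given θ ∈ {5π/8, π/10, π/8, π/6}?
π/8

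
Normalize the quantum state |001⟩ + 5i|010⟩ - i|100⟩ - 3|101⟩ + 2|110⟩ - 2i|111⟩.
0.1508|001⟩ + 0.7538i|010⟩ - 0.1508i|100⟩ - 0.4523|101⟩ + 0.3015|110⟩ - 0.3015i|111⟩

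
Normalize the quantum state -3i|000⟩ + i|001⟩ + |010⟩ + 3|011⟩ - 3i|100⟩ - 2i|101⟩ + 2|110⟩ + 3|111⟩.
-0.4423i|000⟩ + 0.1474i|001⟩ + 0.1474|010⟩ + 0.4423|011⟩ - 0.4423i|100⟩ - 0.2949i|101⟩ + 0.2949|110⟩ + 0.4423|111⟩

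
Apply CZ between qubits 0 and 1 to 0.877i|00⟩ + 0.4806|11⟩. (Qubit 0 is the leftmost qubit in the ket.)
0.877i|00⟩ - 0.4806|11⟩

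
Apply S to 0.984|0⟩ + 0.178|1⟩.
0.984|0⟩ + 0.178i|1⟩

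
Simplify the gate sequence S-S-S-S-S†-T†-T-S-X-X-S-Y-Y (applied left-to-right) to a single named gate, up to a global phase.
S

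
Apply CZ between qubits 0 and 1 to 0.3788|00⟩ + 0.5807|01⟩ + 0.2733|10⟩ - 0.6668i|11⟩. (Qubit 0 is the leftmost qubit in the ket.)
0.3788|00⟩ + 0.5807|01⟩ + 0.2733|10⟩ + 0.6668i|11⟩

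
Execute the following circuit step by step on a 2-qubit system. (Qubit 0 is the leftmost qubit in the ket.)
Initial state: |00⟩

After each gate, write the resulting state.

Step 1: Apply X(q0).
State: |10⟩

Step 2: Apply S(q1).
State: |10⟩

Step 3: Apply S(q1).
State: |10⟩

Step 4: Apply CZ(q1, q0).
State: |10⟩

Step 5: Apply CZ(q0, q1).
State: |10⟩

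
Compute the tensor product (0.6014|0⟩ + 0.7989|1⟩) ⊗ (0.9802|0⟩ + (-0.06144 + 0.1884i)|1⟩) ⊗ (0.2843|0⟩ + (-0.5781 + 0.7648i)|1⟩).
0.1676|000⟩ + (-0.3408 + 0.4508i)|001⟩ + (-0.0105 + 0.03221i)|010⟩ + (-0.06529 - 0.09376i)|011⟩ + 0.2226|100⟩ + (-0.4527 + 0.5989i)|101⟩ + (-0.01395 + 0.04279i)|110⟩ + (-0.08674 - 0.1246i)|111⟩

amp(|b₁b₂…⟩) = product of the factor amplitudes for bits b₁, b₂, …; only kets whose every factor amplitude is nonzero survive.
|000⟩: (0.6014)(0.9802)(0.2843) = 0.1676
|001⟩: (0.6014)(0.9802)(-0.5781 + 0.7648i) = (-0.3408 + 0.4508i)
|010⟩: (0.6014)(-0.06144 + 0.1884i)(0.2843) = (-0.0105 + 0.03221i)
|011⟩: (0.6014)(-0.06144 + 0.1884i)(-0.5781 + 0.7648i) = (-0.06529 - 0.09376i)
|100⟩: (0.7989)(0.9802)(0.2843) = 0.2226
|101⟩: (0.7989)(0.9802)(-0.5781 + 0.7648i) = (-0.4527 + 0.5989i)
|110⟩: (0.7989)(-0.06144 + 0.1884i)(0.2843) = (-0.01395 + 0.04279i)
|111⟩: (0.7989)(-0.06144 + 0.1884i)(-0.5781 + 0.7648i) = (-0.08674 - 0.1246i)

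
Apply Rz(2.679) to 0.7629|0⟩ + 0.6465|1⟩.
(0.1749 - 0.7426i)|0⟩ + (0.1482 + 0.6293i)|1⟩

Rz(2.679) = [[e^(−iθ/2), 0], [0, e^(iθ/2)]] with e^(±iθ/2) = cos(θ/2) ± i·sin(θ/2); θ = 2.679, cos(θ/2) ≈ 0.22924, sin(θ/2) ≈ 0.97337.
With a = amp(|0⟩) = 0.7629 and b = amp(|1⟩) = 0.6465:
new amp(|0⟩) = (0.22924 - 0.97337i)·a = (0.1749 - 0.7426i)
new amp(|1⟩) = (0.22924 + 0.97337i)·b = (0.1482 + 0.6293i)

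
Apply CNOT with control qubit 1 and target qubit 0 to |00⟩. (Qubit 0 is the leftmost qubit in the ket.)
|00⟩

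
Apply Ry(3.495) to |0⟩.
-0.1758|0⟩ + 0.9844|1⟩

Ry(3.495) = [[cos(θ/2), −sin(θ/2)], [sin(θ/2), cos(θ/2)]]; θ = 3.495, cos(θ/2) ≈ -0.175786, sin(θ/2) ≈ 0.984428.
With a = amp(|0⟩) = 1 and b = amp(|1⟩) = 0:
new amp(|0⟩) = (-0.175786)·a + (-0.984428)·b = -0.1758
new amp(|1⟩) = (0.984428)·a + (-0.175786)·b = 0.9844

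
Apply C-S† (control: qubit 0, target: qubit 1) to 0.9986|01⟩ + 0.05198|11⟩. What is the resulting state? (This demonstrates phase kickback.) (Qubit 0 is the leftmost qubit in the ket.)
0.9986|01⟩ - 0.05198i|11⟩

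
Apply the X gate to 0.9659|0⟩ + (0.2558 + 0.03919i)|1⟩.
(0.2558 + 0.03919i)|0⟩ + 0.9659|1⟩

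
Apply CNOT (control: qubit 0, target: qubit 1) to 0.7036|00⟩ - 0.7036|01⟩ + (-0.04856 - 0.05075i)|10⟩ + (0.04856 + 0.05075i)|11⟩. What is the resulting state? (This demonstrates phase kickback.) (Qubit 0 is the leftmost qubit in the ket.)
0.7036|00⟩ - 0.7036|01⟩ + (0.04856 + 0.05075i)|10⟩ + (-0.04856 - 0.05075i)|11⟩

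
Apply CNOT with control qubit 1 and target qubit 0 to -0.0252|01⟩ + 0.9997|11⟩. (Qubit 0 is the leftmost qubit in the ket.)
0.9997|01⟩ - 0.0252|11⟩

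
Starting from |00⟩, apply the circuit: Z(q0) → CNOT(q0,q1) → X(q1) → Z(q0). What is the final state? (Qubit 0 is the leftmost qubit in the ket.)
|01⟩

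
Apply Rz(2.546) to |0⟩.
(0.2934 - 0.956i)|0⟩

Rz(2.546) = [[e^(−iθ/2), 0], [0, e^(iθ/2)]] with e^(±iθ/2) = cos(θ/2) ± i·sin(θ/2); θ = 2.546, cos(θ/2) ≈ 0.293414, sin(θ/2) ≈ 0.955985.
With a = amp(|0⟩) = 1 and b = amp(|1⟩) = 0:
new amp(|0⟩) = (0.293414 - 0.955985i)·a = (0.2934 - 0.956i)
new amp(|1⟩) = (0.293414 + 0.955985i)·b = 0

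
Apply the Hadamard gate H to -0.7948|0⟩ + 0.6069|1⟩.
-0.1329|0⟩ - 0.9912|1⟩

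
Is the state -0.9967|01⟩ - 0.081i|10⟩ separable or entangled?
Entangled

Writing the state as a|00⟩ + b|01⟩ + c|10⟩ + d|11⟩, it is a product state iff ad − bc = 0.
Here (a, b, c, d) = (0, -0.9967, -0.081i, 0): ad − bc = (0)(0) − (-0.9967)(-0.081i) = -0.08073i ≠ 0, so the state is entangled.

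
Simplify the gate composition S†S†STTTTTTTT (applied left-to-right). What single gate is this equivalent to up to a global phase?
S†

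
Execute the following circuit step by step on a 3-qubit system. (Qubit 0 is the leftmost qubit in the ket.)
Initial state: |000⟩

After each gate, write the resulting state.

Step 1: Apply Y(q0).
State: i|100⟩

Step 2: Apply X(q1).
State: i|110⟩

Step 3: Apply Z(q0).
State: -i|110⟩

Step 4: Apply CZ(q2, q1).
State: -i|110⟩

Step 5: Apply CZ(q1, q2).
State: -i|110⟩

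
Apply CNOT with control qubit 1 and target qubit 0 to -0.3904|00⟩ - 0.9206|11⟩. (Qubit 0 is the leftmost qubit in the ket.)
-0.3904|00⟩ - 0.9206|01⟩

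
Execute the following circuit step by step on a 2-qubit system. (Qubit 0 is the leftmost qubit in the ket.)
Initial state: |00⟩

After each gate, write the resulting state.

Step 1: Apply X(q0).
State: |10⟩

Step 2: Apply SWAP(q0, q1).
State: |01⟩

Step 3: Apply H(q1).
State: 1/√2|00⟩ - 1/√2|01⟩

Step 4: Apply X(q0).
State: 1/√2|10⟩ - 1/√2|11⟩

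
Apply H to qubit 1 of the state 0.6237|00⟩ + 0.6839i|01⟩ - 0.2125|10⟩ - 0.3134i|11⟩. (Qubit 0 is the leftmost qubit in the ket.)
(0.441 + 0.4836i)|00⟩ + (0.441 - 0.4836i)|01⟩ + (-0.1503 - 0.2216i)|10⟩ + (-0.1503 + 0.2216i)|11⟩

H on qubit 1 mixes each pair of kets that differ only in qubit 1: amplitudes (a, b) of (|…0…⟩, |…1…⟩) become ((a + b)/√2, (a − b)/√2). Kets absent from the input have amplitude 0.
(|00⟩, |01⟩): (a, b) = (0.6237, 0.6839i) → ((0.441 + 0.4836i), (0.441 - 0.4836i))
(|10⟩, |11⟩): (a, b) = (-0.2125, -0.3134i) → ((-0.1503 - 0.2216i), (-0.1503 + 0.2216i))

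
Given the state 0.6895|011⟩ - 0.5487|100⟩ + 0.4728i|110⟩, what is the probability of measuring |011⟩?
0.4754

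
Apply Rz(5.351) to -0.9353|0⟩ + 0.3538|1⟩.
(0.8355 + 0.4203i)|0⟩ + (-0.3161 + 0.159i)|1⟩

Rz(5.351) = [[e^(−iθ/2), 0], [0, e^(iθ/2)]] with e^(±iθ/2) = cos(θ/2) ± i·sin(θ/2); θ = 5.351, cos(θ/2) ≈ -0.893331, sin(θ/2) ≈ 0.449399.
With a = amp(|0⟩) = -0.9353 and b = amp(|1⟩) = 0.3538:
new amp(|0⟩) = (-0.893331 - 0.449399i)·a = (0.8355 + 0.4203i)
new amp(|1⟩) = (-0.893331 + 0.449399i)·b = (-0.3161 + 0.159i)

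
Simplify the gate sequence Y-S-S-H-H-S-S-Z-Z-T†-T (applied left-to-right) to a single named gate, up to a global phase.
Y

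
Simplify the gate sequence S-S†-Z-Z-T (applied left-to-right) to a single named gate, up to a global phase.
T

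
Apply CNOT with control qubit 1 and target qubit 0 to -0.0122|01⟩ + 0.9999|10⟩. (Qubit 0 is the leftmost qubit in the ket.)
0.9999|10⟩ - 0.0122|11⟩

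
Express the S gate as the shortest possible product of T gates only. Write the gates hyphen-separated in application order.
T-T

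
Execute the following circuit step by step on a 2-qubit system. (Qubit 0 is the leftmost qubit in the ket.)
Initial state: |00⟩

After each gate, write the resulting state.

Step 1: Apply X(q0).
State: |10⟩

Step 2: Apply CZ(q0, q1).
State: |10⟩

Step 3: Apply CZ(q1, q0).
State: |10⟩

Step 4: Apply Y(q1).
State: i|11⟩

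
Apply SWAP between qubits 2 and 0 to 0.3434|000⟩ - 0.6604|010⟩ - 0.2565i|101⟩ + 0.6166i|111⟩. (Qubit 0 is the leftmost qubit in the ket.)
0.3434|000⟩ - 0.6604|010⟩ - 0.2565i|101⟩ + 0.6166i|111⟩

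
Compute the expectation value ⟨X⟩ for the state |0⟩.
0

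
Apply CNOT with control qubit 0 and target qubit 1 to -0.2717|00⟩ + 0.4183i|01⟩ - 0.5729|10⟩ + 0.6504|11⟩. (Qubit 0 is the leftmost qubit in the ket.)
-0.2717|00⟩ + 0.4183i|01⟩ + 0.6504|10⟩ - 0.5729|11⟩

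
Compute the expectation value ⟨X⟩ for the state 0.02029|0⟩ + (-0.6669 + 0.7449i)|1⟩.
-0.02706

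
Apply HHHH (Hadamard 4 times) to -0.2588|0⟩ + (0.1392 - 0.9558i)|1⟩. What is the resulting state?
-0.2588|0⟩ + (0.1392 - 0.9558i)|1⟩

H² = I, so an even number of Hadamards cancels: H^4 = I and the state is unchanged.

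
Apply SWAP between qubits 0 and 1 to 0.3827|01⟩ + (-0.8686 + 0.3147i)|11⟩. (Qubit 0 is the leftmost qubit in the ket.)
0.3827|10⟩ + (-0.8686 + 0.3147i)|11⟩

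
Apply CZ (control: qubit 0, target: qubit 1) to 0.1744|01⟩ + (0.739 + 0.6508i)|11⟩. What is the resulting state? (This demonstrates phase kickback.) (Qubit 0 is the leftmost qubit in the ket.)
0.1744|01⟩ + (-0.739 - 0.6508i)|11⟩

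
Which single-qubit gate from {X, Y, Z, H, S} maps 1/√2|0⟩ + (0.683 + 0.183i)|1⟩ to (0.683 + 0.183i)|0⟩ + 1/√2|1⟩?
X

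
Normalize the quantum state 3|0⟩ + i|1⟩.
0.9487|0⟩ + 0.3162i|1⟩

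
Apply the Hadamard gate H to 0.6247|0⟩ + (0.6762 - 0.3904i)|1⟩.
(0.9199 - 0.2761i)|0⟩ + (-0.03642 + 0.2761i)|1⟩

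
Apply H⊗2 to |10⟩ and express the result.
1/2|00⟩ + 1/2|01⟩ - 1/2|10⟩ - 1/2|11⟩

H⊗2 gives amp(|y⟩) = (1/2) Σ_x (−1)^(x·y) amp(|x⟩), where x·y is the number of positions in which both x and y have a 1.
|00⟩: (1)/2 = 1/2
|01⟩: (1)/2 = 1/2
|10⟩: (-1)/2 = -1/2
|11⟩: (-1)/2 = -1/2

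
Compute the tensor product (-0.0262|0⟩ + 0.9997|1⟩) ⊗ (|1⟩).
-0.0262|01⟩ + 0.9997|11⟩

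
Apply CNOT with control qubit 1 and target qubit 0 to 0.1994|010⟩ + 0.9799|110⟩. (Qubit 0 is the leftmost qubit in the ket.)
0.9799|010⟩ + 0.1994|110⟩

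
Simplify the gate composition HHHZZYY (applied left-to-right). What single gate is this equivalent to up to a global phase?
H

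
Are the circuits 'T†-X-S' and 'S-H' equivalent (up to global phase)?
No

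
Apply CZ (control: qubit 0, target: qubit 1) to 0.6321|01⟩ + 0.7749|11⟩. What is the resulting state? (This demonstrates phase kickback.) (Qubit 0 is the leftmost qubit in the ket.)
0.6321|01⟩ - 0.7749|11⟩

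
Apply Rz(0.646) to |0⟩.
(0.9483 - 0.3174i)|0⟩

Rz(0.646) = [[e^(−iθ/2), 0], [0, e^(iθ/2)]] with e^(±iθ/2) = cos(θ/2) ± i·sin(θ/2); θ = 0.646, cos(θ/2) ≈ 0.948287, sin(θ/2) ≈ 0.317413.
With a = amp(|0⟩) = 1 and b = amp(|1⟩) = 0:
new amp(|0⟩) = (0.948287 - 0.317413i)·a = (0.9483 - 0.3174i)
new amp(|1⟩) = (0.948287 + 0.317413i)·b = 0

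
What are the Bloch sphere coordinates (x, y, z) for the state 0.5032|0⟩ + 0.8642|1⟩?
(0.8697, 0, -0.4936)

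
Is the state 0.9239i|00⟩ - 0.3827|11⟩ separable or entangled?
Entangled

Writing the state as a|00⟩ + b|01⟩ + c|10⟩ + d|11⟩, it is a product state iff ad − bc = 0.
Here (a, b, c, d) = (0.9239i, 0, 0, -0.3827): ad − bc = (0.9239i)(-0.3827) − (0)(0) = -0.3536i ≠ 0, so the state is entangled.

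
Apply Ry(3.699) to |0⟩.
-0.2751|0⟩ + 0.9614|1⟩

Ry(3.699) = [[cos(θ/2), −sin(θ/2)], [sin(θ/2), cos(θ/2)]]; θ = 3.699, cos(θ/2) ≈ -0.27511, sin(θ/2) ≈ 0.961413.
With a = amp(|0⟩) = 1 and b = amp(|1⟩) = 0:
new amp(|0⟩) = (-0.27511)·a + (-0.961413)·b = -0.2751
new amp(|1⟩) = (0.961413)·a + (-0.27511)·b = 0.9614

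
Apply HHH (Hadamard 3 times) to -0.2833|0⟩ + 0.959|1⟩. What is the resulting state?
0.4778|0⟩ - 0.8784|1⟩

H² = I, so H^3 = H: a single Hadamard. With (a, b) = (-0.2833, 0.959), H gives ((a + b)/√2, (a − b)/√2) = (0.4778, -0.8784).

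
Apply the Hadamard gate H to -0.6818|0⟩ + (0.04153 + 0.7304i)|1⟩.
(-0.4527 + 0.5165i)|0⟩ + (-0.5115 - 0.5165i)|1⟩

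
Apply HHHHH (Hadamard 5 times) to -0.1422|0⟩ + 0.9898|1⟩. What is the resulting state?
0.5993|0⟩ - 0.8004|1⟩

H² = I, so H^5 = H: a single Hadamard. With (a, b) = (-0.1422, 0.9898), H gives ((a + b)/√2, (a − b)/√2) = (0.5993, -0.8004).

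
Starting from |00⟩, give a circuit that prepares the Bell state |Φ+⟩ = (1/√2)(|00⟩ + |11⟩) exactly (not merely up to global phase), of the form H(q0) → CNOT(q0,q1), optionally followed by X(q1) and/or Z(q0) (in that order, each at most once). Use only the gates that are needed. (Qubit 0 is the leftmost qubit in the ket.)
H(q0) → CNOT(q0,q1)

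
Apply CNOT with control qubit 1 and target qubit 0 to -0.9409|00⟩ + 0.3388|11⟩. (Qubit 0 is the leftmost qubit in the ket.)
-0.9409|00⟩ + 0.3388|01⟩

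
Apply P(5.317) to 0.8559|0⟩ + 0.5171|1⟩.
0.8559|0⟩ + (0.2939 - 0.4254i)|1⟩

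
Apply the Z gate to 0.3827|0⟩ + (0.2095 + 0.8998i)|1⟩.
0.3827|0⟩ + (-0.2095 - 0.8998i)|1⟩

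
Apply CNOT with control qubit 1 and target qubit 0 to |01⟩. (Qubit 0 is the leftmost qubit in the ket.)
|11⟩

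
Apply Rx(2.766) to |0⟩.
0.1867|0⟩ - 0.9824i|1⟩

Rx(2.766) = [[cos(θ/2), −i·sin(θ/2)], [−i·sin(θ/2), cos(θ/2)]]; θ = 2.766, cos(θ/2) ≈ 0.186694, sin(θ/2) ≈ 0.982418.
With a = amp(|0⟩) = 1 and b = amp(|1⟩) = 0:
new amp(|0⟩) = (0.186694)·a + (-0.982418i)·b = 0.1867
new amp(|1⟩) = (-0.982418i)·a + (0.186694)·b = -0.9824i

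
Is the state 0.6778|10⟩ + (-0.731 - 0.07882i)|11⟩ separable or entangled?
Separable

Writing the state as a|00⟩ + b|01⟩ + c|10⟩ + d|11⟩, it is a product state iff ad − bc = 0.
Here (a, b, c, d) = (0, 0, 0.6778, (-0.731 - 0.07882i)): ad − bc = (0)(-0.731 - 0.07882i) − (0)(0.6778) = 0, so the state is separable.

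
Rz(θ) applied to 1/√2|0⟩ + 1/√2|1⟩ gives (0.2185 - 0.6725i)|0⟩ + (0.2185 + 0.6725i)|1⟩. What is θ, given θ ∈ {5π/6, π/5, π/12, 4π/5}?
4π/5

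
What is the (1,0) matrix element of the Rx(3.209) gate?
-0.9994i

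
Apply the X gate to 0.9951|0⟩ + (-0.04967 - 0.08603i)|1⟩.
(-0.04967 - 0.08603i)|0⟩ + 0.9951|1⟩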